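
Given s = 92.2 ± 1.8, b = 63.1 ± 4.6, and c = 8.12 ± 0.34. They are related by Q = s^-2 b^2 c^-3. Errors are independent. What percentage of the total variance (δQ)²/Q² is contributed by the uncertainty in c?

(δQ/Q)² = (-2·δs/s)² + (2·δb/b)² + (-3·δc/c)²
  s term: (-2×0.0195)² = 0.00152
  b term: (2×0.0729)² = 0.0213
  c term: (-3×0.0419)² = 0.0158
Total = 0.0386. Share from c = 0.0158/0.0386 = 0.409.

40.9%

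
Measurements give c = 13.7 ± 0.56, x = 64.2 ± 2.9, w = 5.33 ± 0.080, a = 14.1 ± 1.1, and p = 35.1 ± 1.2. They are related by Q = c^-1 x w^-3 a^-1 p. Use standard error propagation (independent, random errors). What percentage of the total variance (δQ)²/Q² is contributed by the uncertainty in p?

9.00%

(δQ/Q)² = (-1·δc/c)² + (1·δx/x)² + (-3·δw/w)² + (-1·δa/a)² + (1·δp/p)²
  c term: (-1×0.0409)² = 0.00167
  x term: (1×0.0452)² = 0.00204
  w term: (-3×0.0150)² = 0.00203
  a term: (-1×0.0780)² = 0.00609
  p term: (1×0.0342)² = 0.00117
Total = 0.0130. Share from p = 0.00117/0.0130 = 0.0900.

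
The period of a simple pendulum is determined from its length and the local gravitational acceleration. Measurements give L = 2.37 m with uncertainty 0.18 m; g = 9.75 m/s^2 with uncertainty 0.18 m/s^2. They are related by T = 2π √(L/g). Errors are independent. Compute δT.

For a monomial T ∝ L^(1/2), g^(-1/2), fractional errors add in quadrature:
  (½·δL/L)² = (0.5×0.0759)² = 0.00144;  (−½·δg/g)² = (-0.5×0.0185)² = 8.52e-05
δT/T = √(0.00153) = 0.0391
T = 3.10 s, so δT = 0.0391 × 3.10 = 0.121 s.

0.121 s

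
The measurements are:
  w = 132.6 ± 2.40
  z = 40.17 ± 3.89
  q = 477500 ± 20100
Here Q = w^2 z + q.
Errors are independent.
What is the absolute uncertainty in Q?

75700

Let p = w^2·z = 706300. δp/p = √((2·δw/w)² + (1·δz/z)²) = √(0.00131 + 0.00938) = 0.103, so δp = 73000.
Q = p + q: δQ = √(δp² + δq²) = √(5.33e+09 + 4.04e+08) = 75700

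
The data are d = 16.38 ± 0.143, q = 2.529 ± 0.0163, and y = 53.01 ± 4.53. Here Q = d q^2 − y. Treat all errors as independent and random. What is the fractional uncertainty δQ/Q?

Let p = d·q^2 = 104.8. δp/p = √((1·δd/d)² + (2·δq/q)²) = √(7.62e-05 + 0.000166) = 0.0156, so δp = 1.63.
Q = p − y: δQ = √(δp² + δy²) = √(2.66 + 20.5) = 4.81
Q = 51.75, so δQ/Q = 4.81/51.75 = 0.0930.

0.0930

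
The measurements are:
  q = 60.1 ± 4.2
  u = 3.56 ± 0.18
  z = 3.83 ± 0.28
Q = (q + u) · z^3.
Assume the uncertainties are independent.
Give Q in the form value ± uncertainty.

Let w = q + u = 63.7. δw = √(δq² + δu²) = √(17.6 + 0.0324) = 4.20, so δw/w = 0.0660.
Q is then a monomial in w, z:
δQ/Q = √((δw/w)² + (3·δz/z)²) = √(0.00436 + 0.0481) = 0.229
Q = 3580, so δQ = 0.229 × 3580 = 819.

3580 ± 819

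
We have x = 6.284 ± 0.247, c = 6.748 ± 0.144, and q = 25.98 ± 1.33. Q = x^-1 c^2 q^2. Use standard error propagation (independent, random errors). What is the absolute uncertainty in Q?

Relative error in a monomial: (δQ/Q)² = Σ (nᵢ · δxᵢ/xᵢ)².
  (-1·δx/x)² = (-1×0.0393)² = 0.00154;  (2·δc/c)² = (2×0.0213)² = 0.00182;  (2·δq/q)² = (2×0.0512)² = 0.0105
δQ/Q = √(0.0138) = 0.118
Q = 4891, so δQ = 0.118 × 4891 = 576.

576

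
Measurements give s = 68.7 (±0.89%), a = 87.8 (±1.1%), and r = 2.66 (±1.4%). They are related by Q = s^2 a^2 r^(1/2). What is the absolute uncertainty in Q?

Each factor contributes (exponent × relative error)² to (δQ/Q)²:
  (2·δs/s)² = (2×0.00890)² = 0.000317;  (2·δa/a)² = (2×0.0110)² = 0.000484;  (½·δr/r)² = (0.5×0.0140)² = 4.9e-05
δQ/Q = √(0.000850) = 0.0292
Q = 5.93e+07, so δQ = 0.0292 × 5.93e+07 = 1.73e+06.

1.73e+06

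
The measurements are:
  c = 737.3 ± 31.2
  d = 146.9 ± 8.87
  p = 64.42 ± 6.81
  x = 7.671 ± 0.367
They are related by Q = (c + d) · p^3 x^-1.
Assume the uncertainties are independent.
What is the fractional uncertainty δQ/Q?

Let u = c + d = 884.2. δu = √(δc² + δd²) = √(973 + 78.7) = 32.4, so δu/u = 0.0367.
Q is then a monomial in u, p, x:
δQ/Q = √((δu/u)² + (3·δp/p)² + (-1·δx/x)²) = √(0.00135 + 0.101 + 0.00229) = 0.323

0.323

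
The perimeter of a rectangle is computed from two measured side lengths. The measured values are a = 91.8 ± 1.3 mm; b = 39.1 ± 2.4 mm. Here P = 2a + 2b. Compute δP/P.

Absolute uncertainties add in quadrature for a linear combination:
  (2·δa)² = 6.76;  (2·δb)² = 23.0
δP = √(29.8) = 5.46 mm
P = 262 mm, so δP/P = 5.46/262 = 0.0209.

0.0209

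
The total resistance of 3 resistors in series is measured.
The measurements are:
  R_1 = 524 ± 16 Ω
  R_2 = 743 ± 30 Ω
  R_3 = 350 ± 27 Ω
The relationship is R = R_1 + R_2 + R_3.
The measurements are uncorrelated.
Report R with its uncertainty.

1620 ± 43.4 Ω

R is a linear combination, so absolute uncertainties add in quadrature:
  (δR_1)² = 256;  (δR_2)² = 900;  (δR_3)² = 729
δR = √(1880) = 43.4 Ω
R = 1620 Ω.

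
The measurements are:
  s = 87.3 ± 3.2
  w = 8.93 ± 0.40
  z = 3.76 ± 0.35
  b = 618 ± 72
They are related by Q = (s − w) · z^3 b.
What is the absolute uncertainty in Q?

7.86e+05

Let u = s − w = 78.4. δu = √(δs² + δw²) = √(10.2 + 0.160) = 3.22, so δu/u = 0.0411.
Q is then a monomial in u, z, b:
δQ/Q = √((δu/u)² + (3·δz/z)² + (1·δb/b)²) = √(0.00169 + 0.0780 + 0.0136) = 0.305
Q = 2.57e+06, so δQ = 0.305 × 2.57e+06 = 7.86e+05.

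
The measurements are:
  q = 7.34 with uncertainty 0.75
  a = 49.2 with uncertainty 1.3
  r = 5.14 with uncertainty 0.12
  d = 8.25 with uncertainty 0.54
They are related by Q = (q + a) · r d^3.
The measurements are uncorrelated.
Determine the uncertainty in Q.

Let u = q + a = 56.5. δu = √(δq² + δa²) = √(0.562 + 1.69) = 1.50, so δu/u = 0.0265.
Q is then a monomial in u, r, d:
δQ/Q = √((δu/u)² + (1·δr/r)² + (3·δd/d)²) = √(0.000705 + 0.000545 + 0.0386) = 0.200
Q = 1.63e+05, so δQ = 0.200 × 1.63e+05 = 32600.

32600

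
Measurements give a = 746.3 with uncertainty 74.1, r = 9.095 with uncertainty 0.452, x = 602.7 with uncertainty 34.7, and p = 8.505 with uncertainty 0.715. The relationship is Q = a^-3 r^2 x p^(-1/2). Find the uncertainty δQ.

For a monomial Q ∝ a^-3, r^2, x, p^(-1/2), fractional errors add in quadrature:
  (-3·δa/a)² = (-3×0.0993)² = 0.0887;  (2·δr/r)² = (2×0.0497)² = 0.00988;  (1·δx/x)² = (1×0.0576)² = 0.00331;  (−½·δp/p)² = (-0.5×0.0841)² = 0.00177
δQ/Q = √(0.104) = 0.322
Q = 4.113e-05, so δQ = 0.322 × 4.113e-05 = 1.32e-05.

1.32e-05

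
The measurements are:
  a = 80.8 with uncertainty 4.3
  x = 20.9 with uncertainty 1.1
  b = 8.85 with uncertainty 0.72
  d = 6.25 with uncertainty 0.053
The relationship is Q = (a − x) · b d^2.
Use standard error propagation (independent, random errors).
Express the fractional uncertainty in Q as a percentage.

Let u = a − x = 59.9. δu = √(δa² + δx²) = √(18.5 + 1.21) = 4.44, so δu/u = 0.0741.
Q is then a monomial in u, b, d:
δQ/Q = √((δu/u)² + (1·δb/b)² + (2·δd/d)²) = √(0.00549 + 0.00662 + 0.000288) = 0.111

11.1%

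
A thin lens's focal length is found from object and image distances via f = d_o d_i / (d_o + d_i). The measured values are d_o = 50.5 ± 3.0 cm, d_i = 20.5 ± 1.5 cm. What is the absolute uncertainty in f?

∂f/∂d_o = (d_i/(d_o+d_i))² = 0.0834;  ∂f/∂d_i = (d_o/(d_o+d_i))² = 0.506
δf = √((∂f/∂d_o · δd_o)² + (∂f/∂d_i · δd_i)²) = √(0.0625 + 0.576) = 0.799 cm

0.799 cm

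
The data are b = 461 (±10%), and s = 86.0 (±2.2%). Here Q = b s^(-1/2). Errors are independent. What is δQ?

5.00

Since Q is a product/quotient, work with relative uncertainties:
  (1·δb/b)² = (1×0.100)² = 0.0100;  (−½·δs/s)² = (-0.5×0.0220)² = 0.000121
δQ/Q = √(0.0101) = 0.101
Q = 49.7, so δQ = 0.101 × 49.7 = 5.00.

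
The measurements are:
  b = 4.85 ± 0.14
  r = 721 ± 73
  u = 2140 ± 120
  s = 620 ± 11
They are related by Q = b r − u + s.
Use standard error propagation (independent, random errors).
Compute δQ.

387

Let p = b·r = 3500. δp/p = √((1·δb/b)² + (1·δr/r)²) = √(0.000833 + 0.0103) = 0.105, so δp = 368.
Q = p − u + s: δQ = √(δp² + δu² + δs²) = √(1.36e+05 + 14400 + 121) = 387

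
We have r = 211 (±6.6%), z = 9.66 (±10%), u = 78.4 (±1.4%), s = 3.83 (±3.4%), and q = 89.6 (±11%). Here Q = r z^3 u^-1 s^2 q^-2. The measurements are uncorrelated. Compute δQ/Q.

0.384

For a monomial Q ∝ r, z^3, u^-1, s^2, q^-2, fractional errors add in quadrature:
  (1·δr/r)² = (1×0.0660)² = 0.00436;  (3·δz/z)² = (3×0.100)² = 0.0900;  (-1·δu/u)² = (-1×0.0140)² = 0.000196;  (2·δs/s)² = (2×0.0340)² = 0.00462;  (-2·δq/q)² = (-2×0.110)² = 0.0484
δQ/Q = √(0.148) = 0.384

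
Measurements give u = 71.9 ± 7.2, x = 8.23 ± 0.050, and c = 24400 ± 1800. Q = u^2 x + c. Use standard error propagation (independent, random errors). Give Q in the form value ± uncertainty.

Let p = u^2·x = 42500. δp/p = √((2·δu/u)² + (1·δx/x)²) = √(0.0401 + 3.69e-05) = 0.200, so δp = 8520.
Q = p + c: δQ = √(δp² + δc²) = √(7.27e+07 + 3.24e+06) = 8710
Q = 66900.

66900 ± 8710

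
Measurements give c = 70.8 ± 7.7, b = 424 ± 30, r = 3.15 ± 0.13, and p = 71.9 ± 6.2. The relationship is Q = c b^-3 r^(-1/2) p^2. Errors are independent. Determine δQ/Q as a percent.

Products/powers → add relative errors in quadrature, weighted by exponent:
  (1·δc/c)² = (1×0.109)² = 0.0118;  (-3·δb/b)² = (-3×0.0708)² = 0.0451;  (−½·δr/r)² = (-0.5×0.0413)² = 0.000426;  (2·δp/p)² = (2×0.0862)² = 0.0297
δQ/Q = √(0.0871) = 0.295

29.5%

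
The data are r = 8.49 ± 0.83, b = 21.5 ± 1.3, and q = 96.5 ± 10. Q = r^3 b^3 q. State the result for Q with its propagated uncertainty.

For a monomial Q ∝ r^3, b^3, q, fractional errors add in quadrature:
  (3·δr/r)² = (3×0.0978)² = 0.0860;  (3·δb/b)² = (3×0.0605)² = 0.0329;  (1·δq/q)² = (1×0.104)² = 0.0107
δQ/Q = √(0.130) = 0.360
Q = 5.87e+08, so δQ = 0.360 × 5.87e+08 = 2.11e+08.

(5.87 ± 2.11) × 10^8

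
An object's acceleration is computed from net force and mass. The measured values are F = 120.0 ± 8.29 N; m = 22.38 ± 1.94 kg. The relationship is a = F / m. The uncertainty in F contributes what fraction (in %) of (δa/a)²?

(δa/a)² = (1·δF/F)² + (-1·δm/m)²
  F term: (1×0.0691)² = 0.00477
  m term: (-1×0.0867)² = 0.00751
Total = 0.0123. Share from F = 0.00477/0.0123 = 0.388.

38.8%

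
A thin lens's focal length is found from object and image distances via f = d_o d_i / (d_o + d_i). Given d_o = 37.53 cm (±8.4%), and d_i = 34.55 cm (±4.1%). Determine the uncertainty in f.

∂f/∂d_o = (d_i/(d_o+d_i))² = 0.230;  ∂f/∂d_i = (d_o/(d_o+d_i))² = 0.271
δf = √((∂f/∂d_o · δd_o)² + (∂f/∂d_i · δd_i)²) = √(0.525 + 0.147) = 0.820 cm

0.820 cm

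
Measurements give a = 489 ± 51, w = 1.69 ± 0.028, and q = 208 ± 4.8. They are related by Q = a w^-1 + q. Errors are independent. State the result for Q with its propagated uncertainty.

497 ± 30.9

Let p = a·w^-1 = 289. δp/p = √((1·δa/a)² + (-1·δw/w)²) = √(0.0109 + 0.000275) = 0.106, so δp = 30.6.
Q = p + q: δQ = √(δp² + δq²) = √(934 + 23.0) = 30.9
Q = 497.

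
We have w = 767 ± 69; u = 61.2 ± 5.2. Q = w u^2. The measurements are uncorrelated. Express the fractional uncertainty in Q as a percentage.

Q is a product of powers, so relative uncertainties combine in quadrature:
  (1·δw/w)² = (1×0.0900)² = 0.00809;  (2·δu/u)² = (2×0.0850)² = 0.0289
δQ/Q = √(0.0370) = 0.192

19.2%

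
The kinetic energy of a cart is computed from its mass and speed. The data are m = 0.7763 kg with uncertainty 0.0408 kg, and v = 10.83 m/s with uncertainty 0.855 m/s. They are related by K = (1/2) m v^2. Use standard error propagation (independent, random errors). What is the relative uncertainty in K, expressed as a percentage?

16.6%

Relative error in a monomial: (δK/K)² = Σ (nᵢ · δxᵢ/xᵢ)².
  (1·δm/m)² = (1×0.0526)² = 0.00276;  (2·δv/v)² = (2×0.0789)² = 0.0249
δK/K = √(0.0277) = 0.166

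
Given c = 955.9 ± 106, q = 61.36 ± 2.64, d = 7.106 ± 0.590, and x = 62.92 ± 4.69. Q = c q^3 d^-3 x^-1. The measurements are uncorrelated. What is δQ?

Relative error in a monomial: (δQ/Q)² = Σ (nᵢ · δxᵢ/xᵢ)².
  (1·δc/c)² = (1×0.111)² = 0.0123;  (3·δq/q)² = (3×0.0430)² = 0.0167;  (-3·δd/d)² = (-3×0.0830)² = 0.0620;  (-1·δx/x)² = (-1×0.0745)² = 0.00556
δQ/Q = √(0.0966) = 0.311
Q = 9781, so δQ = 0.311 × 9781 = 3040.

3040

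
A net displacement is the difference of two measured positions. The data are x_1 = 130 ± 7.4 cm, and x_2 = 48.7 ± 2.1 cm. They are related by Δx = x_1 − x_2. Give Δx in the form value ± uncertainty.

Δx is a linear combination, so absolute uncertainties add in quadrature:
  (δx_1)² = 54.8;  (δx_2)² = 4.41
δΔx = √(59.2) = 7.69 cm
Δx = 81.3 cm.

81.3 ± 7.69 cm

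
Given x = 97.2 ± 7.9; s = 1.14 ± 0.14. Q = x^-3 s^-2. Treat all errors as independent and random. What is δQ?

Each factor contributes (exponent × relative error)² to (δQ/Q)²:
  (-3·δx/x)² = (-3×0.0813)² = 0.0595;  (-2·δs/s)² = (-2×0.123)² = 0.0603
δQ/Q = √(0.120) = 0.346
Q = 8.38e-07, so δQ = 0.346 × 8.38e-07 = 2.9e-07.

2.9e-07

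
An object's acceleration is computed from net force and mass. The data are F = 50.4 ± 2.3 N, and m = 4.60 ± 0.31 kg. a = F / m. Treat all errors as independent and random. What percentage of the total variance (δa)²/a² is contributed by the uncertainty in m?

(δa/a)² = (1·δF/F)² + (-1·δm/m)²
  F term: (1×0.0456)² = 0.00208
  m term: (-1×0.0674)² = 0.00454
Total = 0.00662. Share from m = 0.00454/0.00662 = 0.686.

68.6%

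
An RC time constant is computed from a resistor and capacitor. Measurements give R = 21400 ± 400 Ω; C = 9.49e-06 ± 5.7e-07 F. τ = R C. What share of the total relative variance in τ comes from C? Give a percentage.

91.2%

(δτ/τ)² = (1·δR/R)² + (1·δC/C)²
  R term: (1×0.0187)² = 0.000349
  C term: (1×0.0601)² = 0.00361
Total = 0.00396. Share from C = 0.00361/0.00396 = 0.912.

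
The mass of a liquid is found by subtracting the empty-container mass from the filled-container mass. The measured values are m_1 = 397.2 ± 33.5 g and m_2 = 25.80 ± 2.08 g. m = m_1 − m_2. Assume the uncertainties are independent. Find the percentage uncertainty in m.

Absolute uncertainties add in quadrature for a linear combination:
  (δm_1)² = 1120;  (δm_2)² = 4.33
δm = √(1130) = 33.6 g
m = 371.4 g, so δm/m = 33.6/371.4 = 0.0904.

9.04%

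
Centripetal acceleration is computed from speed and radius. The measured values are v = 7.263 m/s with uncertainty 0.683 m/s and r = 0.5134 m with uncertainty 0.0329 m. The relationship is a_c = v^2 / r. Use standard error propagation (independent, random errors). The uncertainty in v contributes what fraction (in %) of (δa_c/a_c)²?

(δa_c/a_c)² = (2·δv/v)² + (-1·δr/r)²
  v term: (2×0.0940)² = 0.0354
  r term: (-1×0.0641)² = 0.00411
Total = 0.0395. Share from v = 0.0354/0.0395 = 0.896.

89.6%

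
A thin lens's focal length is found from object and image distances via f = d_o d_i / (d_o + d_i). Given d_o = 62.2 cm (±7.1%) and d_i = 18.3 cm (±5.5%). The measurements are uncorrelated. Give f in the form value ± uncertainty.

∂f/∂d_o = (d_i/(d_o+d_i))² = 0.0517;  ∂f/∂d_i = (d_o/(d_o+d_i))² = 0.597
δf = √((∂f/∂d_o · δd_o)² + (∂f/∂d_i · δd_i)²) = √(0.0521 + 0.361) = 0.643 cm
f = 14.1 cm.

14.1 ± 0.643 cm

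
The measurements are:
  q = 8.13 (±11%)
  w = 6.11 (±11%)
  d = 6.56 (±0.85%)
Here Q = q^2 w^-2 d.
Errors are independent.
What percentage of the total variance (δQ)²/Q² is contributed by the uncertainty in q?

(δQ/Q)² = (2·δq/q)² + (-2·δw/w)² + (1·δd/d)²
  q term: (2×0.110)² = 0.0484
  w term: (-2×0.110)² = 0.0484
  d term: (1×0.00850)² = 7.23e-05
Total = 0.0969. Share from q = 0.0484/0.0969 = 0.500.

50.0%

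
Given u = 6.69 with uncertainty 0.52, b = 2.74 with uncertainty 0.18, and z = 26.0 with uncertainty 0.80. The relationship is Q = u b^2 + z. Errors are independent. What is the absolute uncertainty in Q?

Let p = u·b^2 = 50.2. δp/p = √((1·δu/u)² + (2·δb/b)²) = √(0.00604 + 0.0173) = 0.153, so δp = 7.67.
Q = p + z: δQ = √(δp² + δz²) = √(58.8 + 0.640) = 7.71

7.71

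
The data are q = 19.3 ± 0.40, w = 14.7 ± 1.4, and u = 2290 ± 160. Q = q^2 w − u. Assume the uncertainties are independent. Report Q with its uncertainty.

3190 ± 591

Let p = q^2·w = 5480. δp/p = √((2·δq/q)² + (1·δw/w)²) = √(0.00172 + 0.00907) = 0.104, so δp = 569.
Q = p − u: δQ = √(δp² + δu²) = √(3.23e+05 + 25600) = 591
Q = 3190.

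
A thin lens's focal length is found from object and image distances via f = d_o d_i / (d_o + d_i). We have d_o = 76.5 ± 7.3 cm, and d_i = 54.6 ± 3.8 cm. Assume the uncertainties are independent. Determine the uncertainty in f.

1.81 cm

∂f/∂d_o = (d_i/(d_o+d_i))² = 0.173;  ∂f/∂d_i = (d_o/(d_o+d_i))² = 0.341
δf = √((∂f/∂d_o · δd_o)² + (∂f/∂d_i · δd_i)²) = √(1.60 + 1.67) = 1.81 cm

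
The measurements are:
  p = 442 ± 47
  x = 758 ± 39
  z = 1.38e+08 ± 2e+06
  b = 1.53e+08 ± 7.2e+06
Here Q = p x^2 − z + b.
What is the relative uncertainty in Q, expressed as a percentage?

14.2%

Let w = p·x^2 = 2.54e+08. δw/w = √((1·δp/p)² + (2·δx/x)²) = √(0.0113 + 0.0106) = 0.148, so δw = 3.76e+07.
Q = w − z + b: δQ = √(δw² + δz² + δb²) = √(1.41e+15 + 4e+12 + 5.18e+13) = 3.83e+07
Q = 2.69e+08, so δQ/Q = 3.83e+07/2.69e+08 = 0.142.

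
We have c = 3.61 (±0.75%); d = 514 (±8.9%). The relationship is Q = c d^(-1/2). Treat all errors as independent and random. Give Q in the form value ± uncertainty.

0.159 ± 0.00719

For a monomial Q ∝ c, d^(-1/2), fractional errors add in quadrature:
  (1·δc/c)² = (1×0.00750)² = 5.62e-05;  (−½·δd/d)² = (-0.5×0.0890)² = 0.00198
δQ/Q = √(0.00204) = 0.0451
Q = 0.159, so δQ = 0.0451 × 0.159 = 0.00719.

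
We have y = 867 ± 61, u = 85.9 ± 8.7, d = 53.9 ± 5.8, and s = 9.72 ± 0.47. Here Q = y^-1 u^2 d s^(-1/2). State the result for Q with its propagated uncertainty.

147 ± 35.5

Products/powers → add relative errors in quadrature, weighted by exponent:
  (-1·δy/y)² = (-1×0.0704)² = 0.00495;  (2·δu/u)² = (2×0.101)² = 0.0410;  (1·δd/d)² = (1×0.108)² = 0.0116;  (−½·δs/s)² = (-0.5×0.0484)² = 0.000585
δQ/Q = √(0.0581) = 0.241
Q = 147, so δQ = 0.241 × 147 = 35.5.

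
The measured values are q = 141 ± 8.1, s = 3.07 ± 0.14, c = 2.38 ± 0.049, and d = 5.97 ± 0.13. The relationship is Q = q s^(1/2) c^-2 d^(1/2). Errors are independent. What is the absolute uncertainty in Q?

Q is a product of powers, so relative uncertainties combine in quadrature:
  (1·δq/q)² = (1×0.0574)² = 0.00330;  (½·δs/s)² = (0.5×0.0456)² = 0.000520;  (-2·δc/c)² = (-2×0.0206)² = 0.00170;  (½·δd/d)² = (0.5×0.0218)² = 0.000119
δQ/Q = √(0.00563) = 0.0751
Q = 107, so δQ = 0.0751 × 107 = 8.00.

8.00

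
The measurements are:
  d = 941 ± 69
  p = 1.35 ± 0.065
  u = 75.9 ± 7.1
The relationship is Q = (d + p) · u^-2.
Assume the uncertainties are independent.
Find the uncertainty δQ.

0.0329

Let w = d + p = 942. δw = √(δd² + δp²) = √(4760 + 0.00423) = 69.0, so δw/w = 0.0732.
Q is then a monomial in w, u:
δQ/Q = √((δw/w)² + (-2·δu/u)²) = √(0.00536 + 0.0350) = 0.201
Q = 0.164, so δQ = 0.201 × 0.164 = 0.0329.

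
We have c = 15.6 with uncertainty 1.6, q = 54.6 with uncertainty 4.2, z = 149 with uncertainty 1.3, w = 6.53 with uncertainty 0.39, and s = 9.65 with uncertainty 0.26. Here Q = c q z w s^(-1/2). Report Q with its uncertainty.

Since Q is a product/quotient, work with relative uncertainties:
  (1·δc/c)² = (1×0.103)² = 0.0105;  (1·δq/q)² = (1×0.0769)² = 0.00592;  (1·δz/z)² = (1×0.00872)² = 7.61e-05;  (1·δw/w)² = (1×0.0597)² = 0.00357;  (−½·δs/s)² = (-0.5×0.0269)² = 0.000181
δQ/Q = √(0.0203) = 0.142
Q = 2.67e+05, so δQ = 0.142 × 2.67e+05 = 38000.

(2.67 ± 0.380) × 10^5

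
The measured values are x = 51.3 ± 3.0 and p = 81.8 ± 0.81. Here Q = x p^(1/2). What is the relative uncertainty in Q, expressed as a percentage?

For a monomial Q ∝ x, p^(1/2), fractional errors add in quadrature:
  (1·δx/x)² = (1×0.0585)² = 0.00342;  (½·δp/p)² = (0.5×0.00990)² = 2.45e-05
δQ/Q = √(0.00344) = 0.0587

5.87%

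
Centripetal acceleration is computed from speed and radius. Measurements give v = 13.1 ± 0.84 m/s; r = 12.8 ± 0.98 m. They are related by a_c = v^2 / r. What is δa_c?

2.00 m/s^2

For a monomial a_c ∝ v^2, r^-1, fractional errors add in quadrature:
  (2·δv/v)² = (2×0.0641)² = 0.0164;  (-1·δr/r)² = (-1×0.0766)² = 0.00586
δa_c/a_c = √(0.0223) = 0.149
a_c = 13.4 m/s^2, so δa_c = 0.149 × 13.4 = 2.00 m/s^2.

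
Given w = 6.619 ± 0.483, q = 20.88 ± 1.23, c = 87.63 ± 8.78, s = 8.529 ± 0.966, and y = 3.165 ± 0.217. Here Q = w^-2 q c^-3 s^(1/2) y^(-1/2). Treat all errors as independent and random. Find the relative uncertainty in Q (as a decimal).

Relative error in a monomial: (δQ/Q)² = Σ (nᵢ · δxᵢ/xᵢ)².
  (-2·δw/w)² = (-2×0.0730)² = 0.0213;  (1·δq/q)² = (1×0.0589)² = 0.00347;  (-3·δc/c)² = (-3×0.100)² = 0.0903;  (½·δs/s)² = (0.5×0.113)² = 0.00321;  (−½·δy/y)² = (-0.5×0.0686)² = 0.00118
δQ/Q = √(0.120) = 0.346

0.346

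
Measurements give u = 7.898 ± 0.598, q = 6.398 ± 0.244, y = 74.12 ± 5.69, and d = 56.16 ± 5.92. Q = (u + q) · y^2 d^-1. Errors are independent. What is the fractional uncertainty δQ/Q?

0.192

Let w = u + q = 14.30. δw = √(δu² + δq²) = √(0.358 + 0.0595) = 0.646, so δw/w = 0.0452.
Q is then a monomial in w, y, d:
δQ/Q = √((δw/w)² + (2·δy/y)² + (-1·δd/d)²) = √(0.00204 + 0.0236 + 0.0111) = 0.192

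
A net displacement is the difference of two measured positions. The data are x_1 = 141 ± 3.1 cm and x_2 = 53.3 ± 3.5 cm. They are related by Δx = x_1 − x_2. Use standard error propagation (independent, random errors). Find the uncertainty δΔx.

4.68 cm

Each term contributes (cᵢ δxᵢ)² to (δΔx)²:
  (δx_1)² = 9.61;  (δx_2)² = 12.2
δΔx = √(21.9) = 4.68 cm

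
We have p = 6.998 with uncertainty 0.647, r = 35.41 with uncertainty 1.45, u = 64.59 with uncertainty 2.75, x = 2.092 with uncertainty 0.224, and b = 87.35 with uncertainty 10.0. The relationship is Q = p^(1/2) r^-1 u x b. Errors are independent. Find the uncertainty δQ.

153

Relative error in a monomial: (δQ/Q)² = Σ (nᵢ · δxᵢ/xᵢ)².
  (½·δp/p)² = (0.5×0.0925)² = 0.00214;  (-1·δr/r)² = (-1×0.0409)² = 0.00168;  (1·δu/u)² = (1×0.0426)² = 0.00181;  (1·δx/x)² = (1×0.107)² = 0.0115;  (1·δb/b)² = (1×0.114)² = 0.0131
δQ/Q = √(0.0302) = 0.174
Q = 881.8, so δQ = 0.174 × 881.8 = 153.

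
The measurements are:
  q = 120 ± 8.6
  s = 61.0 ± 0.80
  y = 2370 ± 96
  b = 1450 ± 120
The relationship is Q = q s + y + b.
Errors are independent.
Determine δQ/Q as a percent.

Let p = q·s = 7320. δp/p = √((1·δq/q)² + (1·δs/s)²) = √(0.00514 + 0.000172) = 0.0729, so δp = 533.
Q = p + y + b: δQ = √(δp² + δy² + δb²) = √(2.84e+05 + 9220 + 14400) = 555
Q = 11100, so δQ/Q = 555/11100 = 0.0498.

4.98%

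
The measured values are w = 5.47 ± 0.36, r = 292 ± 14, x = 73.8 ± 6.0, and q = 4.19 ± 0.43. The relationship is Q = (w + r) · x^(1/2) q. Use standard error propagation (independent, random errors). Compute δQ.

Let u = w + r = 297. δu = √(δw² + δr²) = √(0.130 + 196) = 14.0, so δu/u = 0.0471.
Q is then a monomial in u, x, q:
δQ/Q = √((δu/u)² + (½·δx/x)² + (1·δq/q)²) = √(0.00222 + 0.00165 + 0.0105) = 0.120
Q = 10700, so δQ = 0.120 × 10700 = 1280.

1280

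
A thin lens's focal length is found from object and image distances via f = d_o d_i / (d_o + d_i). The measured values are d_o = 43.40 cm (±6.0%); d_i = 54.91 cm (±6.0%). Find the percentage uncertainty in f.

4.27%

∂f/∂d_o = (d_i/(d_o+d_i))² = 0.312;  ∂f/∂d_i = (d_o/(d_o+d_i))² = 0.195
δf = √((∂f/∂d_o · δd_o)² + (∂f/∂d_i · δd_i)²) = √(0.660 + 0.412) = 1.04 cm
f = 24.24 cm, so δf/f = 1.04/24.24 = 0.0427.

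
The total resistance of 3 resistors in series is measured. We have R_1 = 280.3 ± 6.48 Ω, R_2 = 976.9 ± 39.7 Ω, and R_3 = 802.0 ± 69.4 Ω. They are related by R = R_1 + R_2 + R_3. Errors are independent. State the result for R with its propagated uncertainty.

Each term contributes (cᵢ δxᵢ)² to (δR)²:
  (δR_1)² = 42.0;  (δR_2)² = 1580;  (δR_3)² = 4820
δR = √(6430) = 80.2 Ω
R = 2059 Ω.

2059 ± 80.2 Ω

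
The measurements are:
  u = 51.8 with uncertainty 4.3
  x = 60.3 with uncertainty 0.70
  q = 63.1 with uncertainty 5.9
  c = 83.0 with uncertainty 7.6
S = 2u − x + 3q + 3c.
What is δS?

30.1

Sums and differences: (δS)² = Σ (cᵢ δxᵢ)².
  (2·δu)² = 74.0;  (δx)² = 0.490;  (3·δq)² = 313;  (3·δc)² = 520
δS = √(908) = 30.1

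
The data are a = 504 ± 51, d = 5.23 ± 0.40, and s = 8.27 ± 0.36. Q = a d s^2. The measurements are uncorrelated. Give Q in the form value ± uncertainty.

Products/powers → add relative errors in quadrature, weighted by exponent:
  (1·δa/a)² = (1×0.101)² = 0.0102;  (1·δd/d)² = (1×0.0765)² = 0.00585;  (2·δs/s)² = (2×0.0435)² = 0.00758
δQ/Q = √(0.0237) = 0.154
Q = 1.8e+05, so δQ = 0.154 × 1.8e+05 = 27700.

(1.80 ± 0.277) × 10^5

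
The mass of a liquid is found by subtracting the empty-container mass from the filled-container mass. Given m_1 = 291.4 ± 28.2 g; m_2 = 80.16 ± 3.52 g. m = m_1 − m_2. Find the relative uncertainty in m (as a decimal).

0.135

Absolute uncertainties add in quadrature for a linear combination:
  (δm_1)² = 795;  (δm_2)² = 12.4
δm = √(808) = 28.4 g
m = 211.2 g, so δm/m = 28.4/211.2 = 0.135.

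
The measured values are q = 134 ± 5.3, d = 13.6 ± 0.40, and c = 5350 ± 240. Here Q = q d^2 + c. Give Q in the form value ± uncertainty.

30100 ± 1770

Let p = q·d^2 = 24800. δp/p = √((1·δq/q)² + (2·δd/d)²) = √(0.00156 + 0.00346) = 0.0709, so δp = 1760.
Q = p + c: δQ = √(δp² + δc²) = √(3.09e+06 + 57600) = 1770
Q = 30100.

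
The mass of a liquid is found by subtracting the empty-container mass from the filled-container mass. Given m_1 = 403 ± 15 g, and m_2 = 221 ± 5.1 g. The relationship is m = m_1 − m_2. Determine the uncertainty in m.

15.8 g

Absolute uncertainties add in quadrature for a linear combination:
  (δm_1)² = 225;  (δm_2)² = 26.0
δm = √(251) = 15.8 g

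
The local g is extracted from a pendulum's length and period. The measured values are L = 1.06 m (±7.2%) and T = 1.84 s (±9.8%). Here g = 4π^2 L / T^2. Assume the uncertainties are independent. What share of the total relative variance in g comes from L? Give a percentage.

11.9%

(δg/g)² = (1·δL/L)² + (-2·δT/T)²
  L term: (1×0.0720)² = 0.00518
  T term: (-2×0.0980)² = 0.0384
Total = 0.0436. Share from L = 0.00518/0.0436 = 0.119.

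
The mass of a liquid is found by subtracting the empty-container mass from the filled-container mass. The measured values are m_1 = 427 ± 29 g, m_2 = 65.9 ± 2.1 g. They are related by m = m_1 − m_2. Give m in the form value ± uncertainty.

Absolute uncertainties add in quadrature for a linear combination:
  (δm_1)² = 841;  (δm_2)² = 4.41
δm = √(845) = 29.1 g
m = 361 g.

361 ± 29.1 g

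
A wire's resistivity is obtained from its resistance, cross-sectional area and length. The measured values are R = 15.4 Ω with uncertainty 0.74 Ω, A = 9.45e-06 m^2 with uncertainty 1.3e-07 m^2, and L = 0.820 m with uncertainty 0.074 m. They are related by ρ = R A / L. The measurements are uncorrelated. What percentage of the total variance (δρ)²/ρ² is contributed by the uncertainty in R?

(δρ/ρ)² = (1·δR/R)² + (1·δA/A)² + (-1·δL/L)²
  R term: (1×0.0481)² = 0.00231
  A term: (1×0.0138)² = 0.000189
  L term: (-1×0.0902)² = 0.00814
Total = 0.0106. Share from R = 0.00231/0.0106 = 0.217.

21.7%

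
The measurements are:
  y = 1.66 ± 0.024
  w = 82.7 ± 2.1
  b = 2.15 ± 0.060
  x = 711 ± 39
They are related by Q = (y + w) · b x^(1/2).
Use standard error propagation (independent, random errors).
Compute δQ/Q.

0.0464

Let u = y + w = 84.4. δu = √(δy² + δw²) = √(0.000576 + 4.41) = 2.10, so δu/u = 0.0249.
Q is then a monomial in u, b, x:
δQ/Q = √((δu/u)² + (1·δb/b)² + (½·δx/x)²) = √(0.000620 + 0.000779 + 0.000752) = 0.0464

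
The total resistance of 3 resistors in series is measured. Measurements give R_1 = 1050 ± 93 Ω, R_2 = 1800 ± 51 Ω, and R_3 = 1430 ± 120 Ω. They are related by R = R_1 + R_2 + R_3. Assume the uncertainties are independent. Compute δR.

160 Ω

Sums and differences: (δR)² = Σ (cᵢ δxᵢ)².
  (δR_1)² = 8650;  (δR_2)² = 2600;  (δR_3)² = 14400
δR = √(25600) = 160 Ω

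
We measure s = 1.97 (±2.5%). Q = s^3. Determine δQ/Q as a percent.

7.50%

Q is a product of powers, so relative uncertainties combine in quadrature:
  (3·δs/s)² = (3×0.0250)² = 0.00563
δQ/Q = √(0.00563) = 0.0750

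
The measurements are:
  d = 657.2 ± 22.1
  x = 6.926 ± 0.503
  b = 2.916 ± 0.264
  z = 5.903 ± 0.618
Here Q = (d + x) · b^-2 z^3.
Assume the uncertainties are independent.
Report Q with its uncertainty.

Let u = d + x = 664.1. δu = √(δd² + δx²) = √(488 + 0.253) = 22.1, so δu/u = 0.0333.
Q is then a monomial in u, b, z:
δQ/Q = √((δu/u)² + (-2·δb/b)² + (3·δz/z)²) = √(0.00111 + 0.0328 + 0.0986) = 0.364
Q = 16070, so δQ = 0.364 × 16070 = 5850.

16070 ± 5850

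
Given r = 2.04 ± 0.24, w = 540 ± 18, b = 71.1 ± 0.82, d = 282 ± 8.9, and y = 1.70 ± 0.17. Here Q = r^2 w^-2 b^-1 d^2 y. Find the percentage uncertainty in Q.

27.2%

Each factor contributes (exponent × relative error)² to (δQ/Q)²:
  (2·δr/r)² = (2×0.118)² = 0.0554;  (-2·δw/w)² = (-2×0.0333)² = 0.00444;  (-1·δb/b)² = (-1×0.0115)² = 0.000133;  (2·δd/d)² = (2×0.0316)² = 0.00398;  (1·δy/y)² = (1×0.100)² = 0.0100
δQ/Q = √(0.0739) = 0.272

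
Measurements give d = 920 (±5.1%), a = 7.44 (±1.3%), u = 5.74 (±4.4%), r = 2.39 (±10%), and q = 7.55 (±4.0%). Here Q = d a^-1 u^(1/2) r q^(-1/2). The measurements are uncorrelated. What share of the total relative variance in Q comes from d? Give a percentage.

(δQ/Q)² = (1·δd/d)² + (-1·δa/a)² + (½·δu/u)² + (1·δr/r)² + (−½·δq/q)²
  d term: (1×0.0510)² = 0.00260
  a term: (-1×0.0130)² = 0.000169
  u term: (0.5×0.0440)² = 0.000484
  r term: (1×0.100)² = 0.0100
  q term: (-0.5×0.0400)² = 0.000400
Total = 0.0137. Share from d = 0.00260/0.0137 = 0.190.

19.0%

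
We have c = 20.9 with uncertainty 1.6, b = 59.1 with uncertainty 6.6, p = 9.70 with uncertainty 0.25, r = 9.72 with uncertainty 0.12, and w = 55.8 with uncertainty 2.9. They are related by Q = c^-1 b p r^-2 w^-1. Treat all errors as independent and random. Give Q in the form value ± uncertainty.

0.00520 ± 0.000777

Relative error in a monomial: (δQ/Q)² = Σ (nᵢ · δxᵢ/xᵢ)².
  (-1·δc/c)² = (-1×0.0766)² = 0.00586;  (1·δb/b)² = (1×0.112)² = 0.0125;  (1·δp/p)² = (1×0.0258)² = 0.000664;  (-2·δr/r)² = (-2×0.0123)² = 0.000610;  (-1·δw/w)² = (-1×0.0520)² = 0.00270
δQ/Q = √(0.0223) = 0.149
Q = 0.00520, so δQ = 0.149 × 0.00520 = 0.000777.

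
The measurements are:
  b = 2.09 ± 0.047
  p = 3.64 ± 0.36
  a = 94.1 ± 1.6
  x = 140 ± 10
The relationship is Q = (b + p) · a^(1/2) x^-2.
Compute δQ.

Let u = b + p = 5.73. δu = √(δb² + δp²) = √(0.00221 + 0.130) = 0.363, so δu/u = 0.0634.
Q is then a monomial in u, a, x:
δQ/Q = √((δu/u)² + (½·δa/a)² + (-2·δx/x)²) = √(0.00401 + 7.23e-05 + 0.0204) = 0.157
Q = 0.00284, so δQ = 0.157 × 0.00284 = 0.000444.

0.000444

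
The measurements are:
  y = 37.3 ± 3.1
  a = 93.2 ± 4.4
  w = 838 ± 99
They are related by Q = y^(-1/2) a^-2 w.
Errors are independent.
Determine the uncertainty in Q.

0.00248

Q is a product of powers, so relative uncertainties combine in quadrature:
  (−½·δy/y)² = (-0.5×0.0831)² = 0.00173;  (-2·δa/a)² = (-2×0.0472)² = 0.00892;  (1·δw/w)² = (1×0.118)² = 0.0140
δQ/Q = √(0.0246) = 0.157
Q = 0.0158, so δQ = 0.157 × 0.0158 = 0.00248.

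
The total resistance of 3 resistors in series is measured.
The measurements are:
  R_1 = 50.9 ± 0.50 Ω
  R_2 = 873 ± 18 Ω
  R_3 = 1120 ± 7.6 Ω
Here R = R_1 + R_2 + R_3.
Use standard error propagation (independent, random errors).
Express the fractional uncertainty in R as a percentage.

Each term contributes (cᵢ δxᵢ)² to (δR)²:
  (δR_1)² = 0.250;  (δR_2)² = 324;  (δR_3)² = 57.8
δR = √(382) = 19.5 Ω
R = 2040 Ω, so δR/R = 19.5/2040 = 0.00956.

0.956%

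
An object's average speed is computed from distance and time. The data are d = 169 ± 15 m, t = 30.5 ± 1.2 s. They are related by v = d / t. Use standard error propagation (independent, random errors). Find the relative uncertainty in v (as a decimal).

0.0971

v is a product of powers, so relative uncertainties combine in quadrature:
  (1·δd/d)² = (1×0.0888)² = 0.00788;  (-1·δt/t)² = (-1×0.0393)² = 0.00155
δv/v = √(0.00943) = 0.0971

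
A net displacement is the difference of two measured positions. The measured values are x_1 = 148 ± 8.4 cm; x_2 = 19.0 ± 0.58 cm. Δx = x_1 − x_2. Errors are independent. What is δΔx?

8.42 cm

Δx is a linear combination, so absolute uncertainties add in quadrature:
  (δx_1)² = 70.6;  (δx_2)² = 0.336
δΔx = √(70.9) = 8.42 cm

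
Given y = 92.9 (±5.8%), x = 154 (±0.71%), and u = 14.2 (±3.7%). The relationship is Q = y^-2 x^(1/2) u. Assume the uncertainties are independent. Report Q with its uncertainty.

0.0204 ± 0.00249

Each factor contributes (exponent × relative error)² to (δQ/Q)²:
  (-2·δy/y)² = (-2×0.0580)² = 0.0135;  (½·δx/x)² = (0.5×0.00710)² = 1.26e-05;  (1·δu/u)² = (1×0.0370)² = 0.00137
δQ/Q = √(0.0148) = 0.122
Q = 0.0204, so δQ = 0.122 × 0.0204 = 0.00249.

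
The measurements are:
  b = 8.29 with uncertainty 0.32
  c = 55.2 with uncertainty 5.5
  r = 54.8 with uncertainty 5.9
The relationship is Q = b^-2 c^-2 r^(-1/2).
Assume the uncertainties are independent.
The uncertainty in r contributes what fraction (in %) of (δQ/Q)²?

(δQ/Q)² = (-2·δb/b)² + (-2·δc/c)² + (−½·δr/r)²
  b term: (-2×0.0386)² = 0.00596
  c term: (-2×0.0996)² = 0.0397
  r term: (-0.5×0.108)² = 0.00290
Total = 0.0486. Share from r = 0.00290/0.0486 = 0.0597.

5.97%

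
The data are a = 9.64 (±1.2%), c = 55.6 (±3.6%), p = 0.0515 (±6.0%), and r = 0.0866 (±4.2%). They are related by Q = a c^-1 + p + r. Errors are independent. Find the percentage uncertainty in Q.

Let w = a·c^-1 = 0.173. δw/w = √((1·δa/a)² + (-1·δc/c)²) = √(0.000144 + 0.00130) = 0.0379, so δw = 0.00658.
Q = w + p + r: δQ = √(δw² + δp² + δr²) = √(4.33e-05 + 9.55e-06 + 1.32e-05) = 0.00813
Q = 0.311, so δQ/Q = 0.00813/0.311 = 0.0261.

2.61%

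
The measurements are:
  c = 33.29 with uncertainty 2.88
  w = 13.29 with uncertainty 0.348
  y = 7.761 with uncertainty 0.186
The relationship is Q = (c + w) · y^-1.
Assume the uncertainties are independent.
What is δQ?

Let u = c + w = 46.58. δu = √(δc² + δw²) = √(8.29 + 0.121) = 2.90, so δu/u = 0.0623.
Q is then a monomial in u, y:
δQ/Q = √((δu/u)² + (-1·δy/y)²) = √(0.00388 + 0.000574) = 0.0667
Q = 6.002, so δQ = 0.0667 × 6.002 = 0.401.

0.401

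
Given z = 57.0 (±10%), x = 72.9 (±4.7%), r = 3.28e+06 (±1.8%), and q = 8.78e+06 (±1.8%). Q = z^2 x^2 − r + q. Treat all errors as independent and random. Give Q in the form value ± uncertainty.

Let p = z^2·x^2 = 1.73e+07. δp/p = √((2·δz/z)² + (2·δx/x)²) = √(0.0400 + 0.00884) = 0.221, so δp = 3.82e+06.
Q = p − r + q: δQ = √(δp² + δr² + δq²) = √(1.46e+13 + 3.49e+09 + 2.5e+10) = 3.82e+06
Q = 2.28e+07.

(2.28 ± 0.382) × 10^7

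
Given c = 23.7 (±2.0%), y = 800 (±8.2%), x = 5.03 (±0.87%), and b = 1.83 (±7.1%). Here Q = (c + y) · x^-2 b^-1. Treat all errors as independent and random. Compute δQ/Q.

0.108

Let u = c + y = 824. δu = √(δc² + δy²) = √(0.225 + 4300) = 65.6, so δu/u = 0.0796.
Q is then a monomial in u, x, b:
δQ/Q = √((δu/u)² + (-2·δx/x)² + (-1·δb/b)²) = √(0.00634 + 0.000303 + 0.00504) = 0.108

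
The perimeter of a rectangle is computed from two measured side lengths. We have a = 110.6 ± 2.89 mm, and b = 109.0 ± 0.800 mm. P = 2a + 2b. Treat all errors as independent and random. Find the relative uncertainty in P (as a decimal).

Absolute uncertainties add in quadrature for a linear combination:
  (2·δa)² = 33.4;  (2·δb)² = 2.56
δP = √(36.0) = 6.00 mm
P = 439.2 mm, so δP/P = 6.00/439.2 = 0.0137.

0.0137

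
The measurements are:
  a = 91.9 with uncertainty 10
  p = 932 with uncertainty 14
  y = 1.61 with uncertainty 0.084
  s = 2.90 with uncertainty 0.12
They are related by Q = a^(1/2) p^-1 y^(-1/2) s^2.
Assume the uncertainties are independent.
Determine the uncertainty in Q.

Q is a product of powers, so relative uncertainties combine in quadrature:
  (½·δa/a)² = (0.5×0.109)² = 0.00296;  (-1·δp/p)² = (-1×0.0150)² = 0.000226;  (−½·δy/y)² = (-0.5×0.0522)² = 0.000681;  (2·δs/s)² = (2×0.0414)² = 0.00685
δQ/Q = √(0.0107) = 0.104
Q = 0.0682, so δQ = 0.104 × 0.0682 = 0.00706.

0.00706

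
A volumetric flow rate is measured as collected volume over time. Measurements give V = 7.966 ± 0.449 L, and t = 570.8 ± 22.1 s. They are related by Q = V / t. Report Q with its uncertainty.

0.01396 ± 0.000954 L/s

For a monomial Q ∝ V, t^-1, fractional errors add in quadrature:
  (1·δV/V)² = (1×0.0564)² = 0.00318;  (-1·δt/t)² = (-1×0.0387)² = 0.00150
δQ/Q = √(0.00468) = 0.0684
Q = 0.01396 L/s, so δQ = 0.0684 × 0.01396 = 0.000954 L/s.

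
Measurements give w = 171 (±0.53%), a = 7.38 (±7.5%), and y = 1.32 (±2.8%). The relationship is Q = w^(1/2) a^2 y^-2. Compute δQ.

For a monomial Q ∝ w^(1/2), a^2, y^-2, fractional errors add in quadrature:
  (½·δw/w)² = (0.5×0.00530)² = 7.02e-06;  (2·δa/a)² = (2×0.0750)² = 0.0225;  (-2·δy/y)² = (-2×0.0280)² = 0.00314
δQ/Q = √(0.0256) = 0.160
Q = 409, so δQ = 0.160 × 409 = 65.5.

65.5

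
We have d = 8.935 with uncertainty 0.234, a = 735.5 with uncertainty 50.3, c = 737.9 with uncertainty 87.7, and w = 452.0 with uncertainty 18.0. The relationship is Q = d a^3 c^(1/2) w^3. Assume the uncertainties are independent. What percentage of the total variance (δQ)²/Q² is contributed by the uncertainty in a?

69.5%

(δQ/Q)² = (1·δd/d)² + (3·δa/a)² + (½·δc/c)² + (3·δw/w)²
  d term: (1×0.0262)² = 0.000686
  a term: (3×0.0684)² = 0.0421
  c term: (0.5×0.119)² = 0.00353
  w term: (3×0.0398)² = 0.0143
Total = 0.0606. Share from a = 0.0421/0.0606 = 0.695.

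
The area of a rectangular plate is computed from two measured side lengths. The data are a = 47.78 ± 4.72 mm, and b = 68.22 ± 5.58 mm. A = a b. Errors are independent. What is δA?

418 mm^2

A is a product of powers, so relative uncertainties combine in quadrature:
  (1·δa/a)² = (1×0.0988)² = 0.00976;  (1·δb/b)² = (1×0.0818)² = 0.00669
δA/A = √(0.0164) = 0.128
A = 3260 mm^2, so δA = 0.128 × 3260 = 418 mm^2.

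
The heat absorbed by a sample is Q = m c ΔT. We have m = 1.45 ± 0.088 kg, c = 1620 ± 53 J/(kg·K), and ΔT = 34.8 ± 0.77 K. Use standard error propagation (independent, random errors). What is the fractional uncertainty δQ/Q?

0.0724

Products/powers → add relative errors in quadrature, weighted by exponent:
  (1·δm/m)² = (1×0.0607)² = 0.00368;  (1·δc/c)² = (1×0.0327)² = 0.00107;  (1·δΔT/ΔT)² = (1×0.0221)² = 0.000490
δQ/Q = √(0.00524) = 0.0724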